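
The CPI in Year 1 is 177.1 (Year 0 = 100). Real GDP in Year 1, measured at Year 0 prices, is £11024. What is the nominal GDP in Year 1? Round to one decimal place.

19523.5

Nominal = Real × (Index/100) = 11024 × (177.1/100)
        = 11024 × 1.771 = 19523.5040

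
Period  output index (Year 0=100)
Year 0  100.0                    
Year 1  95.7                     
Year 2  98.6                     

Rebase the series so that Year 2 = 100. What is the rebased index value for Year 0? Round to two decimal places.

Rebased(Year 0) = 100.0 / 98.6 × 100 = 101.4199

101.42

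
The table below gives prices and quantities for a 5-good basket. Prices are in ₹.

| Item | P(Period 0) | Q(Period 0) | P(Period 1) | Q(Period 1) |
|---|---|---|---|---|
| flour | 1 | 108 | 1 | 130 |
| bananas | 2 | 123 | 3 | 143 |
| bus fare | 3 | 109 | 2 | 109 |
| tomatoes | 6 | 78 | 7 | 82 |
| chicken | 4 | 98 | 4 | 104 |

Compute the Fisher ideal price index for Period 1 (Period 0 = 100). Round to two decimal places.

106.50

Laspeyres component (base-period weights):
ΣP(Period 1)Q(Period 0) = 1×108 + 3×123 + 2×109 + 7×78 + 4×98 = 108 + 369 + 218 + 546 + 392 = 1633
ΣP(Period 0)Q(Period 0) = 1×108 + 2×123 + 3×109 + 6×78 + 4×98 = 108 + 246 + 327 + 468 + 392 = 1541
L = 1633 / 1541 × 100 = 105.9701
Paasche component (current-period weights):
ΣP(Period 1)Q(Period 1) = 1×130 + 3×143 + 2×109 + 7×82 + 4×104 = 130 + 429 + 218 + 574 + 416 = 1767
ΣP(Period 0)Q(Period 1) = 1×130 + 2×143 + 3×109 + 6×82 + 4×104 = 130 + 286 + 327 + 492 + 416 = 1651
P = 1767 / 1651 × 100 = 107.0260
Fisher = √(L × P) = √(105.9701 × 107.0260) = 106.4968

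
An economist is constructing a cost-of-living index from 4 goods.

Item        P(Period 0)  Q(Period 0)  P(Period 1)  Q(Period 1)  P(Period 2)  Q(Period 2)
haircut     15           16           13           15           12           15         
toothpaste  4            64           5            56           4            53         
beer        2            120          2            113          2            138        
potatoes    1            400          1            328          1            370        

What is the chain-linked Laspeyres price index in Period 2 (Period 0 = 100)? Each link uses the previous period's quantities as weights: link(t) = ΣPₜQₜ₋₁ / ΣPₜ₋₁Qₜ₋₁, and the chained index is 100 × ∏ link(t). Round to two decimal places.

Link Period 0→Period 1:
ΣP(Period 1)Q(Period 0) = 13×16 + 5×64 + 2×120 + 1×400 = 208 + 320 + 240 + 400 = 1168
ΣP(Period 0)Q(Period 0) = 15×16 + 4×64 + 2×120 + 1×400 = 240 + 256 + 240 + 400 = 1136
link = 1168/1136 = 1.028169
Link Period 1→Period 2:
ΣP(Period 2)Q(Period 1) = 12×15 + 4×56 + 2×113 + 1×328 = 180 + 224 + 226 + 328 = 958
ΣP(Period 1)Q(Period 1) = 13×15 + 5×56 + 2×113 + 1×328 = 195 + 280 + 226 + 328 = 1029
link = 958/1029 = 0.931001
Chained index = 100 × 1.028169 × 0.931001 = 95.7226

95.72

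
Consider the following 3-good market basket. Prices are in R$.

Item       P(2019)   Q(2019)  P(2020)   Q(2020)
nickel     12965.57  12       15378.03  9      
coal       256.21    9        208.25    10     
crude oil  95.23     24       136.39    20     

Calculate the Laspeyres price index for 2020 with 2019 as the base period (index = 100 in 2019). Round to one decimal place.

Laspeyres price index uses base-period quantities as weights.
ΣP(2020)·Q(2019) = 15378.03×12 + 208.25×9 + 136.39×24 = 184536.36 + 1874.25 + 3273.36 = 189683.97
ΣP(2019)·Q(2019) = 12965.57×12 + 256.21×9 + 95.23×24 = 155586.84 + 2305.89 + 2285.52 = 160178.25
Index = 189683.97 / 160178.25 × 100 = 118.4206

118.4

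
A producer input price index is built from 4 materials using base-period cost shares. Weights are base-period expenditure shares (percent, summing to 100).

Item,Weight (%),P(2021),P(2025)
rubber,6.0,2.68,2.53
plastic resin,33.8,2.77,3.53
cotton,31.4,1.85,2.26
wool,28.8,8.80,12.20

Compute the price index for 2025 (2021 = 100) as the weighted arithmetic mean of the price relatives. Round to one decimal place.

127.0

rubber: 6.0 × (2.53/2.68) = 6.0 × 0.944030 = 5.6642
plastic resin: 33.8 × (3.53/2.77) = 33.8 × 1.274368 = 43.0736
cotton: 31.4 × (2.26/1.85) = 31.4 × 1.221622 = 38.3589
wool: 28.8 × (12.20/8.80) = 28.8 × 1.386364 = 39.9273
Index = Σ wᵢ·(p₁ᵢ/p₀ᵢ) = 5.6642 + 43.0736 + 38.3589 + 39.9273 = 127.0240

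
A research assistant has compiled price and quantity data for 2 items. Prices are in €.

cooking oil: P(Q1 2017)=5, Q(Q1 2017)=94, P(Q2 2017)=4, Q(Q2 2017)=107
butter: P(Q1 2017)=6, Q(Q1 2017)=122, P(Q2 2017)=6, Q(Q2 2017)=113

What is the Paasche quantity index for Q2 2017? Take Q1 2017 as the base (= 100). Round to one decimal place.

99.8

Paasche quantity index uses current-period prices as weights.
ΣP(Q2 2017)·Q(Q2 2017) = 4×107 + 6×113 = 428 + 678 = 1106
ΣP(Q2 2017)·Q(Q1 2017) = 4×94 + 6×122 = 376 + 732 = 1108
Index = 1106 / 1108 × 100 = 99.8195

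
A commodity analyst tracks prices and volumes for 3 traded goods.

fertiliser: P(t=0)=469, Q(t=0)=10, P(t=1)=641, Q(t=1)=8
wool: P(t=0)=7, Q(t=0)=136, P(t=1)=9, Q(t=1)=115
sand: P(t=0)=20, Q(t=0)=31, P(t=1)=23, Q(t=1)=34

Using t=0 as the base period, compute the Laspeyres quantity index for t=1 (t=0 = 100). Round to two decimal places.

Laspeyres quantity index uses base-period prices as weights.
ΣP(t=0)·Q(t=1) = 469×8 + 7×115 + 20×34 = 3752 + 805 + 680 = 5237
ΣP(t=0)·Q(t=0) = 469×10 + 7×136 + 20×31 = 4690 + 952 + 620 = 6262
Index = 5237 / 6262 × 100 = 83.6314

83.63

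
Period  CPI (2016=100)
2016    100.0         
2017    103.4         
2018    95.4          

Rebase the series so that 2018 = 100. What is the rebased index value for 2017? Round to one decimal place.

Rebased(2017) = 103.4 / 95.4 × 100 = 108.3857

108.4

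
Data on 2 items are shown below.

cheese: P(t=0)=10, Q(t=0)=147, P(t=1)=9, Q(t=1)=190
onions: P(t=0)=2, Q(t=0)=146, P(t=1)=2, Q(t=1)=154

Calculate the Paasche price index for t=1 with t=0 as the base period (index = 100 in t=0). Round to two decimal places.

91.39

Paasche price index uses current-period quantities as weights.
ΣP(t=1)·Q(t=1) = 9×190 + 2×154 = 1710 + 308 = 2018
ΣP(t=0)·Q(t=1) = 10×190 + 2×154 = 1900 + 308 = 2208
Index = 2018 / 2208 × 100 = 91.3949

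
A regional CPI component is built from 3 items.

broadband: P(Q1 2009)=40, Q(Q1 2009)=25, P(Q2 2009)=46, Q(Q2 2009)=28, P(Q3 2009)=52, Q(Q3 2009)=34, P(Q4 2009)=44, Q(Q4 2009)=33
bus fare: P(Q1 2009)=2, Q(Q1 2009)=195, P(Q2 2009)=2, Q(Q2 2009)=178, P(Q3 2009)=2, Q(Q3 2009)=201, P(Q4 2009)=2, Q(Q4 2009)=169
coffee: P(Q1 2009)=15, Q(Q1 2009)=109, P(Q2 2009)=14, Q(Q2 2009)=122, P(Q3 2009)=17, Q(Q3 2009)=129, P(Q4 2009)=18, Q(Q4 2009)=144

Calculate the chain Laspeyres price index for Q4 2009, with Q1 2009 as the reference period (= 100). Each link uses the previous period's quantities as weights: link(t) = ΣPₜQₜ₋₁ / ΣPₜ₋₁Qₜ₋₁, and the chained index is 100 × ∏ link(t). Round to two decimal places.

Link Q1 2009→Q2 2009:
ΣP(Q2 2009)Q(Q1 2009) = 46×25 + 2×195 + 14×109 = 1150 + 390 + 1526 = 3066
ΣP(Q1 2009)Q(Q1 2009) = 40×25 + 2×195 + 15×109 = 1000 + 390 + 1635 = 3025
link = 3066/3025 = 1.013554
Link Q2 2009→Q3 2009:
ΣP(Q3 2009)Q(Q2 2009) = 52×28 + 2×178 + 17×122 = 1456 + 356 + 2074 = 3886
ΣP(Q2 2009)Q(Q2 2009) = 46×28 + 2×178 + 14×122 = 1288 + 356 + 1708 = 3352
link = 3886/3352 = 1.159308
Link Q3 2009→Q4 2009:
ΣP(Q4 2009)Q(Q3 2009) = 44×34 + 2×201 + 18×129 = 1496 + 402 + 2322 = 4220
ΣP(Q3 2009)Q(Q3 2009) = 52×34 + 2×201 + 17×129 = 1768 + 402 + 2193 = 4363
link = 4220/4363 = 0.967224
Chained index = 100 × 1.013554 × 1.159308 × 0.967224 = 113.6509

113.65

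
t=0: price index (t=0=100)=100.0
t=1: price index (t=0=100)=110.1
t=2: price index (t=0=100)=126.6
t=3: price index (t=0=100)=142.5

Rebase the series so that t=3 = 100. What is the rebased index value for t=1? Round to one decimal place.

Rebased(t=1) = 110.1 / 142.5 × 100 = 77.2632

77.3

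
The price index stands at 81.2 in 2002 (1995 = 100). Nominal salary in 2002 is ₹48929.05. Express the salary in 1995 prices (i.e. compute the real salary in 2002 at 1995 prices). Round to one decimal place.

Real = Nominal ÷ (Index/100) = 48929.05 ÷ (81.2/100)
     = 48929.05 ÷ 0.812 = 60257.4507

60257.5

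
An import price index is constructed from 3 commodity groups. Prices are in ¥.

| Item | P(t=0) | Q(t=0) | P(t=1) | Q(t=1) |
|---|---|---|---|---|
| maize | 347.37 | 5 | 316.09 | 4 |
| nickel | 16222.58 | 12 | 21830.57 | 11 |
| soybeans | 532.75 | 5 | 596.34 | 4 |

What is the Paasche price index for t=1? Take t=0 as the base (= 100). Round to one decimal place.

Paasche price index uses current-period quantities as weights.
ΣP(t=1)·Q(t=1) = 316.09×4 + 21830.57×11 + 596.34×4 = 1264.36 + 240136.27 + 2385.36 = 243785.99
ΣP(t=0)·Q(t=1) = 347.37×4 + 16222.58×11 + 532.75×4 = 1389.48 + 178448.38 + 2131 = 181968.86
Index = 243785.99 / 181968.86 × 100 = 133.9713

134.0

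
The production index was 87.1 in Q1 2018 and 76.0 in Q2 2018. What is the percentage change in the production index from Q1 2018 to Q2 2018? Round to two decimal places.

-12.74%

Change = (76.0 − 87.1) / 87.1 × 100
       = -11.1 / 87.1 × 100 = -12.7440%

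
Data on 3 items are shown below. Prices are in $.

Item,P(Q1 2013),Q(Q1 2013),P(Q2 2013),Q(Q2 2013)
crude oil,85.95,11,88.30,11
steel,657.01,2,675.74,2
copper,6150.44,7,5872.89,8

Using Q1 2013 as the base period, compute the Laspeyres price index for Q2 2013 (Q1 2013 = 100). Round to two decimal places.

Laspeyres price index uses base-period quantities as weights.
ΣP(Q2 2013)·Q(Q1 2013) = 88.30×11 + 675.74×2 + 5872.89×7 = 971.3 + 1351.48 + 41110.23 = 43433.01
ΣP(Q1 2013)·Q(Q1 2013) = 85.95×11 + 657.01×2 + 6150.44×7 = 945.45 + 1314.02 + 43053.08 = 45312.55
Index = 43433.01 / 45312.55 × 100 = 95.8521

95.85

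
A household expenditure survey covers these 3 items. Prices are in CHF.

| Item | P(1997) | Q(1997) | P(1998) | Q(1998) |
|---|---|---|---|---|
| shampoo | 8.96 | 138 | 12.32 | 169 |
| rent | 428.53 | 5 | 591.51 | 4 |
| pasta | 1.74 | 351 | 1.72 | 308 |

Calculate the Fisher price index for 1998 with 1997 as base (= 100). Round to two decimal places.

132.05

Laspeyres component (base-period weights):
ΣP(1998)Q(1997) = 12.32×138 + 591.51×5 + 1.72×351 = 1700.16 + 2957.55 + 603.72 = 5261.43
ΣP(1997)Q(1997) = 8.96×138 + 428.53×5 + 1.74×351 = 1236.48 + 2142.65 + 610.74 = 3989.87
L = 5261.43 / 3989.87 × 100 = 131.8697
Paasche component (current-period weights):
ΣP(1998)Q(1998) = 12.32×169 + 591.51×4 + 1.72×308 = 2082.08 + 2366.04 + 529.76 = 4977.88
ΣP(1997)Q(1998) = 8.96×169 + 428.53×4 + 1.74×308 = 1514.24 + 1714.12 + 535.92 = 3764.28
P = 4977.88 / 3764.28 × 100 = 132.2399
Fisher = √(L × P) = √(131.8697 × 132.2399) = 132.0547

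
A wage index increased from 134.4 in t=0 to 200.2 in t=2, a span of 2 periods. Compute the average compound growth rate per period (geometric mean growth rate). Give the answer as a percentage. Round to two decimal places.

Growth factor = (200.2/134.4)^(1/2) = (1.489583)^(1/2) = 1.220485
Growth rate = 1.220485 − 1 = 0.220485 = 22.0485%

22.05%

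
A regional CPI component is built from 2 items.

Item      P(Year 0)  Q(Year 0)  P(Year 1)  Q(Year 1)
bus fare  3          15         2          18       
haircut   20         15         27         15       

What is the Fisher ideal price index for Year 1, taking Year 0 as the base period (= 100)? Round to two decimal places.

125.33

Laspeyres component (base-period weights):
ΣP(Year 1)Q(Year 0) = 2×15 + 27×15 = 30 + 405 = 435
ΣP(Year 0)Q(Year 0) = 3×15 + 20×15 = 45 + 300 = 345
L = 435 / 345 × 100 = 126.0870
Paasche component (current-period weights):
ΣP(Year 1)Q(Year 1) = 2×18 + 27×15 = 36 + 405 = 441
ΣP(Year 0)Q(Year 1) = 3×18 + 20×15 = 54 + 300 = 354
P = 441 / 354 × 100 = 124.5763
Fisher = √(L × P) = √(126.0870 × 124.5763) = 125.3293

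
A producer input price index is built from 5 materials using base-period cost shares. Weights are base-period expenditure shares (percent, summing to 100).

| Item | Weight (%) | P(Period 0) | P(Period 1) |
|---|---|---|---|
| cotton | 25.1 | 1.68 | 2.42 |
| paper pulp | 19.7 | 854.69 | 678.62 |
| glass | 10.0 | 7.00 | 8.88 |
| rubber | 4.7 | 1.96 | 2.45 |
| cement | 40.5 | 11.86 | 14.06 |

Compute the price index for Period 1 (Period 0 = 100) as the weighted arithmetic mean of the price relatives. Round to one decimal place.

118.4

cotton: 25.1 × (2.42/1.68) = 25.1 × 1.440476 = 36.1560
paper pulp: 19.7 × (678.62/854.69) = 19.7 × 0.793995 = 15.6417
glass: 10.0 × (8.88/7.00) = 10.0 × 1.268571 = 12.6857
rubber: 4.7 × (2.45/1.96) = 4.7 × 1.250000 = 5.8750
cement: 40.5 × (14.06/11.86) = 40.5 × 1.185497 = 48.0126
Index = Σ wᵢ·(p₁ᵢ/p₀ᵢ) = 36.1560 + 15.6417 + 12.6857 + 5.8750 + 48.0126 = 118.3710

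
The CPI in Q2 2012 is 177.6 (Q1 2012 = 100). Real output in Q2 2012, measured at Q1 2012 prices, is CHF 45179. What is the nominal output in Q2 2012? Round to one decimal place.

Nominal = Real × (Index/100) = 45179 × (177.6/100)
        = 45179 × 1.776 = 80237.9040

80237.9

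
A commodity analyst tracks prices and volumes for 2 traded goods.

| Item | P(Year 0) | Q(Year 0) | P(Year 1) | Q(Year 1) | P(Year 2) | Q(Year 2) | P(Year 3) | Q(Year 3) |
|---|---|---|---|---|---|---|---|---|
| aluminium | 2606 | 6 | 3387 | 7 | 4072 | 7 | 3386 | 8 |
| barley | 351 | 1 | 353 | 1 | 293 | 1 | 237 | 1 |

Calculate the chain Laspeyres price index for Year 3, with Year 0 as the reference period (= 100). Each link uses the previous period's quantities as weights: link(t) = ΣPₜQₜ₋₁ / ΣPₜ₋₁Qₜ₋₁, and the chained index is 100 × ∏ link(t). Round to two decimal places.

128.66

Link Year 0→Year 1:
ΣP(Year 1)Q(Year 0) = 3387×6 + 353×1 = 20322 + 353 = 20675
ΣP(Year 0)Q(Year 0) = 2606×6 + 351×1 = 15636 + 351 = 15987
link = 20675/15987 = 1.293238
Link Year 1→Year 2:
ΣP(Year 2)Q(Year 1) = 4072×7 + 293×1 = 28504 + 293 = 28797
ΣP(Year 1)Q(Year 1) = 3387×7 + 353×1 = 23709 + 353 = 24062
link = 28797/24062 = 1.196783
Link Year 2→Year 3:
ΣP(Year 3)Q(Year 2) = 3386×7 + 237×1 = 23702 + 237 = 23939
ΣP(Year 2)Q(Year 2) = 4072×7 + 293×1 = 28504 + 293 = 28797
link = 23939/28797 = 0.831302
Chained index = 100 × 1.293238 × 1.196783 × 0.831302 = 128.6627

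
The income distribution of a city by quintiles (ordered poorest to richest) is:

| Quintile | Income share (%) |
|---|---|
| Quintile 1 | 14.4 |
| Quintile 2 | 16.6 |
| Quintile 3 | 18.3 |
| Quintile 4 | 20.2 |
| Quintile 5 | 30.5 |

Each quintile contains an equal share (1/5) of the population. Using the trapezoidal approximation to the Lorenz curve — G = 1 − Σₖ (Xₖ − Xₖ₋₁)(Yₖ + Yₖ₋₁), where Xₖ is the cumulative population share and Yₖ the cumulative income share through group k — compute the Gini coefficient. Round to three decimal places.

Cumulative income shares Yₖ: 0.1440, 0.3100, 0.4930, 0.6950, 1.0000
Σ (Xₖ−Xₖ₋₁)(Yₖ+Yₖ₋₁) = (1/5)(0.1440+0.0000) + (1/5)(0.3100+0.1440) + (1/5)(0.4930+0.3100) + (1/5)(0.6950+0.4930) + (1/5)(1.0000+0.6950)
  = 0.0288 + 0.0908 + 0.1606 + 0.2376 + 0.3390 = 0.8568
G = 1 − 0.8568 = 0.1432

0.143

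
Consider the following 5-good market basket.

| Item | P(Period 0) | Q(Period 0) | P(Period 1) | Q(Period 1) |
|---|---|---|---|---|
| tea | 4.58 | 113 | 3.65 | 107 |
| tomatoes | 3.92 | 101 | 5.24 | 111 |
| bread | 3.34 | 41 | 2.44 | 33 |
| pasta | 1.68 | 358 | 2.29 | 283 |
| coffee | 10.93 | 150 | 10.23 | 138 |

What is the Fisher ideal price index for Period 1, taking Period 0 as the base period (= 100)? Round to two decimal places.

Laspeyres component (base-period weights):
ΣP(Period 1)Q(Period 0) = 3.65×113 + 5.24×101 + 2.44×41 + 2.29×358 + 10.23×150 = 412.45 + 529.24 + 100.04 + 819.82 + 1534.5 = 3396.05
ΣP(Period 0)Q(Period 0) = 4.58×113 + 3.92×101 + 3.34×41 + 1.68×358 + 10.93×150 = 517.54 + 395.92 + 136.94 + 601.44 + 1639.5 = 3291.34
L = 3396.05 / 3291.34 × 100 = 103.1814
Paasche component (current-period weights):
ΣP(Period 1)Q(Period 1) = 3.65×107 + 5.24×111 + 2.44×33 + 2.29×283 + 10.23×138 = 390.55 + 581.64 + 80.52 + 648.07 + 1411.74 = 3112.52
ΣP(Period 0)Q(Period 1) = 4.58×107 + 3.92×111 + 3.34×33 + 1.68×283 + 10.93×138 = 490.06 + 435.12 + 110.22 + 475.44 + 1508.34 = 3019.18
P = 3112.52 / 3019.18 × 100 = 103.0916
Fisher = √(L × P) = √(103.1814 × 103.0916) = 103.1365

103.14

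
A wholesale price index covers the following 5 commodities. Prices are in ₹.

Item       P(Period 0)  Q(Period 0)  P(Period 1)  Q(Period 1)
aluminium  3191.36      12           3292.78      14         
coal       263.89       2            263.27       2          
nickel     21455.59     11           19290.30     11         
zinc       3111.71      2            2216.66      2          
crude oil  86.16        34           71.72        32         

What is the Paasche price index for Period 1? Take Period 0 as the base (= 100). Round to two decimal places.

Paasche price index uses current-period quantities as weights.
ΣP(Period 1)·Q(Period 1) = 3292.78×14 + 263.27×2 + 19290.30×11 + 2216.66×2 + 71.72×32 = 46098.92 + 526.54 + 212193.3 + 4433.32 + 2295.04 = 265547.12
ΣP(Period 0)·Q(Period 1) = 3191.36×14 + 263.89×2 + 21455.59×11 + 3111.71×2 + 86.16×32 = 44679.04 + 527.78 + 236011.49 + 6223.42 + 2757.12 = 290198.85
Index = 265547.12 / 290198.85 × 100 = 91.5052

91.51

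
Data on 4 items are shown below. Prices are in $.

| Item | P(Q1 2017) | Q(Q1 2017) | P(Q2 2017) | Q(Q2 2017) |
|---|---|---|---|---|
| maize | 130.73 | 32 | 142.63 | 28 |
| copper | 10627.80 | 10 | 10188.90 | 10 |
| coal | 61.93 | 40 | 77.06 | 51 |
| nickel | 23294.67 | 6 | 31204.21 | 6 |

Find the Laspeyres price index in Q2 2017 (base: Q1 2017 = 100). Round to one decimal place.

117.4

Laspeyres price index uses base-period quantities as weights.
ΣP(Q2 2017)·Q(Q1 2017) = 142.63×32 + 10188.90×10 + 77.06×40 + 31204.21×6 = 4564.16 + 101889 + 3082.4 + 187225.26 = 296760.82
ΣP(Q1 2017)·Q(Q1 2017) = 130.73×32 + 10627.80×10 + 61.93×40 + 23294.67×6 = 4183.36 + 106278 + 2477.2 + 139768.02 = 252706.58
Index = 296760.82 / 252706.58 × 100 = 117.4330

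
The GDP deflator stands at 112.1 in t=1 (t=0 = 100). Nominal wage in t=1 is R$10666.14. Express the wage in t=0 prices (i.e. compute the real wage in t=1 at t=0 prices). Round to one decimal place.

Real = Nominal ÷ (Index/100) = 10666.14 ÷ (112.1/100)
     = 10666.14 ÷ 1.121 = 9514.8439

9514.8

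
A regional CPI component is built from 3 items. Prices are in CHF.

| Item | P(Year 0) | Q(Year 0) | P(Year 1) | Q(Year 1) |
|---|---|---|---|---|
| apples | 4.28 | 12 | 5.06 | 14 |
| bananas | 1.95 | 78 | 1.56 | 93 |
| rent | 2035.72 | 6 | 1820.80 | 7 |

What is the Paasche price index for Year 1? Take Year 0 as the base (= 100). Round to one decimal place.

89.4

Paasche price index uses current-period quantities as weights.
ΣP(Year 1)·Q(Year 1) = 5.06×14 + 1.56×93 + 1820.80×7 = 70.84 + 145.08 + 12745.6 = 12961.52
ΣP(Year 0)·Q(Year 1) = 4.28×14 + 1.95×93 + 2035.72×7 = 59.92 + 181.35 + 14250.04 = 14491.31
Index = 12961.52 / 14491.31 × 100 = 89.4434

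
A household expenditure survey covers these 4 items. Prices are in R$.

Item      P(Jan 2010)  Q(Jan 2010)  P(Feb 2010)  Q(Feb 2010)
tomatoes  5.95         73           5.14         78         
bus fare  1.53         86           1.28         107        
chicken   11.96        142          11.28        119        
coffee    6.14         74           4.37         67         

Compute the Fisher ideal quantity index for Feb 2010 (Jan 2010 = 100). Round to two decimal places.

Laspeyres component (base-period weights):
ΣP(Jan 2010)Q(Feb 2010) = 5.95×78 + 1.53×107 + 11.96×119 + 6.14×67 = 464.1 + 163.71 + 1423.24 + 411.38 = 2462.43
ΣP(Jan 2010)Q(Jan 2010) = 5.95×73 + 1.53×86 + 11.96×142 + 6.14×74 = 434.35 + 131.58 + 1698.32 + 454.36 = 2718.61
L = 2462.43 / 2718.61 × 100 = 90.5768
Paasche component (current-period weights):
ΣP(Feb 2010)Q(Feb 2010) = 5.14×78 + 1.28×107 + 11.28×119 + 4.37×67 = 400.92 + 136.96 + 1342.32 + 292.79 = 2172.99
ΣP(Feb 2010)Q(Jan 2010) = 5.14×73 + 1.28×86 + 11.28×142 + 4.37×74 = 375.22 + 110.08 + 1601.76 + 323.38 = 2410.44
P = 2172.99 / 2410.44 × 100 = 90.1491
Fisher = √(L × P) = √(90.5768 × 90.1491) = 90.3627

90.36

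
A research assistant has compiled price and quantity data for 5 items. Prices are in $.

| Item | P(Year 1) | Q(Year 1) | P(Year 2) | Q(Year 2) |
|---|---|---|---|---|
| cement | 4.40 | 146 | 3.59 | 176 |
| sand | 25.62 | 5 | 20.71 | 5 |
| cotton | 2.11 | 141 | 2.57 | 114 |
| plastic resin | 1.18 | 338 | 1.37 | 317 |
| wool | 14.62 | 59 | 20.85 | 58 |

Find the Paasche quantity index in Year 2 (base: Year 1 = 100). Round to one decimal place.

99.6

Paasche quantity index uses current-period prices as weights.
ΣP(Year 2)·Q(Year 2) = 3.59×176 + 20.71×5 + 2.57×114 + 1.37×317 + 20.85×58 = 631.84 + 103.55 + 292.98 + 434.29 + 1209.3 = 2671.96
ΣP(Year 2)·Q(Year 1) = 3.59×146 + 20.71×5 + 2.57×141 + 1.37×338 + 20.85×59 = 524.14 + 103.55 + 362.37 + 463.06 + 1230.15 = 2683.27
Index = 2671.96 / 2683.27 × 100 = 99.5785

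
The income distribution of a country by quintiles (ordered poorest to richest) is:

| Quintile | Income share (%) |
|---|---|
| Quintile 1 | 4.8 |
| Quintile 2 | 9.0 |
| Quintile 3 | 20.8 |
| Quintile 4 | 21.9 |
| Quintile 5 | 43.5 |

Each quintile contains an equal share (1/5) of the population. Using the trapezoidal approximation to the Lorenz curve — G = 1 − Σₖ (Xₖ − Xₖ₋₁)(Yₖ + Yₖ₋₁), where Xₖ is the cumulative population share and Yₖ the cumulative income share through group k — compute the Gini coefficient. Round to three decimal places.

Cumulative income shares Yₖ: 0.0480, 0.1380, 0.3460, 0.5650, 1.0000
Σ (Xₖ−Xₖ₋₁)(Yₖ+Yₖ₋₁) = (1/5)(0.0480+0.0000) + (1/5)(0.1380+0.0480) + (1/5)(0.3460+0.1380) + (1/5)(0.5650+0.3460) + (1/5)(1.0000+0.5650)
  = 0.0096 + 0.0372 + 0.0968 + 0.1822 + 0.3130 = 0.6388
G = 1 − 0.6388 = 0.3612

0.361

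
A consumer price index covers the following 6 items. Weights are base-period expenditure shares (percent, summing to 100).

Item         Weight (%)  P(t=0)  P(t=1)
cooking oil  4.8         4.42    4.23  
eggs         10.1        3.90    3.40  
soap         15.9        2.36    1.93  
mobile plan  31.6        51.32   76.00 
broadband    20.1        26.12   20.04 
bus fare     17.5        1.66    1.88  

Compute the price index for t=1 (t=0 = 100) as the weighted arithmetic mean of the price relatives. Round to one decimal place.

108.4

cooking oil: 4.8 × (4.23/4.42) = 4.8 × 0.957014 = 4.5937
eggs: 10.1 × (3.40/3.90) = 10.1 × 0.871795 = 8.8051
soap: 15.9 × (1.93/2.36) = 15.9 × 0.817797 = 13.0030
mobile plan: 31.6 × (76.00/51.32) = 31.6 × 1.480904 = 46.7966
broadband: 20.1 × (20.04/26.12) = 20.1 × 0.767228 = 15.4213
bus fare: 17.5 × (1.88/1.66) = 17.5 × 1.132530 = 19.8193
Index = Σ wᵢ·(p₁ᵢ/p₀ᵢ) = 4.5937 + 8.8051 + 13.0030 + 46.7966 + 15.4213 + 19.8193 = 108.4389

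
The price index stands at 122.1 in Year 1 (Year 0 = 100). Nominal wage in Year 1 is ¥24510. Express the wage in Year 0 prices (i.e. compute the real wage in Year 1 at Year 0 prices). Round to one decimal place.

20073.7

Real = Nominal ÷ (Index/100) = 24510 ÷ (122.1/100)
     = 24510 ÷ 1.221 = 20073.7101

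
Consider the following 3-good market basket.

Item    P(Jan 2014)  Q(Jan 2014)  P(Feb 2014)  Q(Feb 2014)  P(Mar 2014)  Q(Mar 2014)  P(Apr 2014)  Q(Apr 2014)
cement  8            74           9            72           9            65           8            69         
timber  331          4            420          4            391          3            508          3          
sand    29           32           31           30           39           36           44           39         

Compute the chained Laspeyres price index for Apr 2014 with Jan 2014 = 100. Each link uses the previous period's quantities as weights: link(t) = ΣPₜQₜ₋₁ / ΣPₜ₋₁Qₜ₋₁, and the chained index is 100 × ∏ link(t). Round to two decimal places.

139.79

Link Jan 2014→Feb 2014:
ΣP(Feb 2014)Q(Jan 2014) = 9×74 + 420×4 + 31×32 = 666 + 1680 + 992 = 3338
ΣP(Jan 2014)Q(Jan 2014) = 8×74 + 331×4 + 29×32 = 592 + 1324 + 928 = 2844
link = 3338/2844 = 1.173699
Link Feb 2014→Mar 2014:
ΣP(Mar 2014)Q(Feb 2014) = 9×72 + 391×4 + 39×30 = 648 + 1564 + 1170 = 3382
ΣP(Feb 2014)Q(Feb 2014) = 9×72 + 420×4 + 31×30 = 648 + 1680 + 930 = 3258
link = 3382/3258 = 1.038060
Link Mar 2014→Apr 2014:
ΣP(Apr 2014)Q(Mar 2014) = 8×65 + 508×3 + 44×36 = 520 + 1524 + 1584 = 3628
ΣP(Mar 2014)Q(Mar 2014) = 9×65 + 391×3 + 39×36 = 585 + 1173 + 1404 = 3162
link = 3628/3162 = 1.147375
Chained index = 100 × 1.173699 × 1.038060 × 1.147375 = 139.7928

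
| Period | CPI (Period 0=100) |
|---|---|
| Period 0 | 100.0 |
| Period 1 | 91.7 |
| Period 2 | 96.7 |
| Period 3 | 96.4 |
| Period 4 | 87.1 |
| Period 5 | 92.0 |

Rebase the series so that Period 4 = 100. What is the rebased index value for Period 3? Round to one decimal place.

110.7

Rebased(Period 3) = 96.4 / 87.1 × 100 = 110.6774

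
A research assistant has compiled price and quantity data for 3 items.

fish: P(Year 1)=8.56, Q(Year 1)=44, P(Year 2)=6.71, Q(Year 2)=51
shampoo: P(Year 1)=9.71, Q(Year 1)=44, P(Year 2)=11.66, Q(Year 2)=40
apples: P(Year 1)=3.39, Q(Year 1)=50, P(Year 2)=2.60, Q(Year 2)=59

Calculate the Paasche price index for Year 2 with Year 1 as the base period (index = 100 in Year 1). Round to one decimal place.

93.9

Paasche price index uses current-period quantities as weights.
ΣP(Year 2)·Q(Year 2) = 6.71×51 + 11.66×40 + 2.60×59 = 342.21 + 466.4 + 153.4 = 962.01
ΣP(Year 1)·Q(Year 2) = 8.56×51 + 9.71×40 + 3.39×59 = 436.56 + 388.4 + 200.01 = 1024.97
Index = 962.01 / 1024.97 × 100 = 93.8574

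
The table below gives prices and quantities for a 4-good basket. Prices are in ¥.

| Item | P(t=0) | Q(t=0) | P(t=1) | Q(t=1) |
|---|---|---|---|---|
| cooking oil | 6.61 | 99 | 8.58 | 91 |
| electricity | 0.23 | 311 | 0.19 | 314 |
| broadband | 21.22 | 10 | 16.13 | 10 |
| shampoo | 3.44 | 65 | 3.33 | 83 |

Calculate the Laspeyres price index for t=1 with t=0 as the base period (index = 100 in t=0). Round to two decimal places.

110.72

Laspeyres price index uses base-period quantities as weights.
ΣP(t=1)·Q(t=0) = 8.58×99 + 0.19×311 + 16.13×10 + 3.33×65 = 849.42 + 59.09 + 161.3 + 216.45 = 1286.26
ΣP(t=0)·Q(t=0) = 6.61×99 + 0.23×311 + 21.22×10 + 3.44×65 = 654.39 + 71.53 + 212.2 + 223.6 = 1161.72
Index = 1286.26 / 1161.72 × 100 = 110.7203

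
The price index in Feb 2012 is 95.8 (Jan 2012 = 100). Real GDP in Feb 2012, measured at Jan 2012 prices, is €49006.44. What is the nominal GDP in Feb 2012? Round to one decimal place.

Nominal = Real × (Index/100) = 49006.44 × (95.8/100)
        = 49006.44 × 0.958 = 46948.1695

46948.2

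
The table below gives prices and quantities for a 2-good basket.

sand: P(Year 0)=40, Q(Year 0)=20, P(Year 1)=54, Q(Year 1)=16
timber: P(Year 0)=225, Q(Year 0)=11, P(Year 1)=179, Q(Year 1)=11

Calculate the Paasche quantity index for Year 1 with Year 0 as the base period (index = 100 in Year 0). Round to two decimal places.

92.92

Paasche quantity index uses current-period prices as weights.
ΣP(Year 1)·Q(Year 1) = 54×16 + 179×11 = 864 + 1969 = 2833
ΣP(Year 1)·Q(Year 0) = 54×20 + 179×11 = 1080 + 1969 = 3049
Index = 2833 / 3049 × 100 = 92.9157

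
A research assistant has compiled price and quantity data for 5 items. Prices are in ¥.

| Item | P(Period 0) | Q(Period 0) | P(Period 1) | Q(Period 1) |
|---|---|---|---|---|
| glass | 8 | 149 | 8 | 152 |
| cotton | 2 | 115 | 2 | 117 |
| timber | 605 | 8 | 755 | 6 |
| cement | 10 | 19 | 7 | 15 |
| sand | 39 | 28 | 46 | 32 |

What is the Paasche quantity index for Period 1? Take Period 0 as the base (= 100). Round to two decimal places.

85.07

Paasche quantity index uses current-period prices as weights.
ΣP(Period 1)·Q(Period 1) = 8×152 + 2×117 + 755×6 + 7×15 + 46×32 = 1216 + 234 + 4530 + 105 + 1472 = 7557
ΣP(Period 1)·Q(Period 0) = 8×149 + 2×115 + 755×8 + 7×19 + 46×28 = 1192 + 230 + 6040 + 133 + 1288 = 8883
Index = 7557 / 8883 × 100 = 85.0726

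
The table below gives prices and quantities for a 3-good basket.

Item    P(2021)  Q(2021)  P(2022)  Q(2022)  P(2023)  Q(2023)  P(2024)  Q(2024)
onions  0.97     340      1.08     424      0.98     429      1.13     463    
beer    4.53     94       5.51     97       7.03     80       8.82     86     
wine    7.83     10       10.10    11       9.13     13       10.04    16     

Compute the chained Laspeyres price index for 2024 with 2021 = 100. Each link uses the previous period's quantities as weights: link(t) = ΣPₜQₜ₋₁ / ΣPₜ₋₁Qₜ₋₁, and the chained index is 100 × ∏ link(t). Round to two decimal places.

153.93

Link 2021→2022:
ΣP(2022)Q(2021) = 1.08×340 + 5.51×94 + 10.10×10 = 367.2 + 517.94 + 101 = 986.14
ΣP(2021)Q(2021) = 0.97×340 + 4.53×94 + 7.83×10 = 329.8 + 425.82 + 78.3 = 833.92
link = 986.14/833.92 = 1.182535
Link 2022→2023:
ΣP(2023)Q(2022) = 0.98×424 + 7.03×97 + 9.13×11 = 415.52 + 681.91 + 100.43 = 1197.86
ΣP(2022)Q(2022) = 1.08×424 + 5.51×97 + 10.10×11 = 457.92 + 534.47 + 111.1 = 1103.49
link = 1197.86/1103.49 = 1.085520
Link 2023→2024:
ΣP(2024)Q(2023) = 1.13×429 + 8.82×80 + 10.04×13 = 484.77 + 705.6 + 130.52 = 1320.89
ΣP(2023)Q(2023) = 0.98×429 + 7.03×80 + 9.13×13 = 420.42 + 562.4 + 118.69 = 1101.51
link = 1320.89/1101.51 = 1.199163
Chained index = 100 × 1.182535 × 1.085520 × 1.199163 = 153.9324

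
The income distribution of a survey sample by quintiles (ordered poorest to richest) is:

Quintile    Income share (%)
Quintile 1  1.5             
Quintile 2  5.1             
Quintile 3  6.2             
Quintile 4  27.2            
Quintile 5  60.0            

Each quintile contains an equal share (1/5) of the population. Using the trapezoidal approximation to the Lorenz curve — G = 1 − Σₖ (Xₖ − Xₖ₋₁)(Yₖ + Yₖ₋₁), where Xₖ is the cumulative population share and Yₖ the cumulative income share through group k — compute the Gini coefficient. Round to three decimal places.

Cumulative income shares Yₖ: 0.0150, 0.0660, 0.1280, 0.4000, 1.0000
Σ (Xₖ−Xₖ₋₁)(Yₖ+Yₖ₋₁) = (1/5)(0.0150+0.0000) + (1/5)(0.0660+0.0150) + (1/5)(0.1280+0.0660) + (1/5)(0.4000+0.1280) + (1/5)(1.0000+0.4000)
  = 0.0030 + 0.0162 + 0.0388 + 0.1056 + 0.2800 = 0.4436
G = 1 − 0.4436 = 0.5564

0.556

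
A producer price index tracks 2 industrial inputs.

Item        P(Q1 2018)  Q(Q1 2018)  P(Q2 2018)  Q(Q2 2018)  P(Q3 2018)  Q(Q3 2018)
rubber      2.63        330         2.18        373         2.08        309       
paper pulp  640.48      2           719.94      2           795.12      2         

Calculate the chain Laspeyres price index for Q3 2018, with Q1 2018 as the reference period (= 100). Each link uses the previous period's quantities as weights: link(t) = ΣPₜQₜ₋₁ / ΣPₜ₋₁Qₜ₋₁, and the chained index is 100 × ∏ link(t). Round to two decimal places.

Link Q1 2018→Q2 2018:
ΣP(Q2 2018)Q(Q1 2018) = 2.18×330 + 719.94×2 = 719.4 + 1439.88 = 2159.28
ΣP(Q1 2018)Q(Q1 2018) = 2.63×330 + 640.48×2 = 867.9 + 1280.96 = 2148.86
link = 2159.28/2148.86 = 1.004849
Link Q2 2018→Q3 2018:
ΣP(Q3 2018)Q(Q2 2018) = 2.08×373 + 795.12×2 = 775.84 + 1590.24 = 2366.08
ΣP(Q2 2018)Q(Q2 2018) = 2.18×373 + 719.94×2 = 813.14 + 1439.88 = 2253.02
link = 2366.08/2253.02 = 1.050182
Chained index = 100 × 1.004849 × 1.050182 = 105.5274

105.53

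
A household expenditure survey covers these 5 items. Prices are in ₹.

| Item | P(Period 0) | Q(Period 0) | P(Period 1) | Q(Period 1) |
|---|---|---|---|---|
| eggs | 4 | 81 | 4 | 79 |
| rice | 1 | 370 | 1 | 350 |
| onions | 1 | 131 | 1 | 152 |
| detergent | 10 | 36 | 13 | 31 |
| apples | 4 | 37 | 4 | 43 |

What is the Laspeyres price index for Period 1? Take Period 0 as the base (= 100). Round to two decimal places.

Laspeyres price index uses base-period quantities as weights.
ΣP(Period 1)·Q(Period 0) = 4×81 + 1×370 + 1×131 + 13×36 + 4×37 = 324 + 370 + 131 + 468 + 148 = 1441
ΣP(Period 0)·Q(Period 0) = 4×81 + 1×370 + 1×131 + 10×36 + 4×37 = 324 + 370 + 131 + 360 + 148 = 1333
Index = 1441 / 1333 × 100 = 108.1020

108.10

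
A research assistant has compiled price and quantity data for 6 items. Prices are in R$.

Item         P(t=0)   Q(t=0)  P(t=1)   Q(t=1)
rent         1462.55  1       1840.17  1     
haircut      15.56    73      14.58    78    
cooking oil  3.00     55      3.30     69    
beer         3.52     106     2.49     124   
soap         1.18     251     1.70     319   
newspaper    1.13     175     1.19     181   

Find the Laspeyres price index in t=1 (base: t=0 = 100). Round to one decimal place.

Laspeyres price index uses base-period quantities as weights.
ΣP(t=1)·Q(t=0) = 1840.17×1 + 14.58×73 + 3.30×55 + 2.49×106 + 1.70×251 + 1.19×175 = 1840.17 + 1064.34 + 181.5 + 263.94 + 426.7 + 208.25 = 3984.9
ΣP(t=0)·Q(t=0) = 1462.55×1 + 15.56×73 + 3.00×55 + 3.52×106 + 1.18×251 + 1.13×175 = 1462.55 + 1135.88 + 165 + 373.12 + 296.18 + 197.75 = 3630.48
Index = 3984.9 / 3630.48 × 100 = 109.7623

109.8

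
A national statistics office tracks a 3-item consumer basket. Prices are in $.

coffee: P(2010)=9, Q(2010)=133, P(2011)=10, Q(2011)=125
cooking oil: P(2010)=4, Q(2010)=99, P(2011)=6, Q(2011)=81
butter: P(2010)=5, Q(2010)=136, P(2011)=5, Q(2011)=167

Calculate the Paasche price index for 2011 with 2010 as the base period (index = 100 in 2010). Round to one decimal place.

112.6

Paasche price index uses current-period quantities as weights.
ΣP(2011)·Q(2011) = 10×125 + 6×81 + 5×167 = 1250 + 486 + 835 = 2571
ΣP(2010)·Q(2011) = 9×125 + 4×81 + 5×167 = 1125 + 324 + 835 = 2284
Index = 2571 / 2284 × 100 = 112.5657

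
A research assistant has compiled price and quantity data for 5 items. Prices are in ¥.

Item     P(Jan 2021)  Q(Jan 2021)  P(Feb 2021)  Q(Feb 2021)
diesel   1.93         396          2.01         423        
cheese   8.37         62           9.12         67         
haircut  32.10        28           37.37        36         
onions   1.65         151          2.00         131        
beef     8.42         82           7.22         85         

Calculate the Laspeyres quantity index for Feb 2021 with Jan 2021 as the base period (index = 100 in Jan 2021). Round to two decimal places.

Laspeyres quantity index uses base-period prices as weights.
ΣP(Jan 2021)·Q(Feb 2021) = 1.93×423 + 8.37×67 + 32.10×36 + 1.65×131 + 8.42×85 = 816.39 + 560.79 + 1155.6 + 216.15 + 715.7 = 3464.63
ΣP(Jan 2021)·Q(Jan 2021) = 1.93×396 + 8.37×62 + 32.10×28 + 1.65×151 + 8.42×82 = 764.28 + 518.94 + 898.8 + 249.15 + 690.44 = 3121.61
Index = 3464.63 / 3121.61 × 100 = 110.9886

110.99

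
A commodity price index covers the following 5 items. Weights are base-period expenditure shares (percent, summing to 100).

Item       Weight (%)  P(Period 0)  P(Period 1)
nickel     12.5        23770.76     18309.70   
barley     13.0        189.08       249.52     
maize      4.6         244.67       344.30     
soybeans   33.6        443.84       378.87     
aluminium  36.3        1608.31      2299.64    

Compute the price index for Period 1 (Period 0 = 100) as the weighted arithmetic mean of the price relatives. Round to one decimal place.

113.8

nickel: 12.5 × (18309.70/23770.76) = 12.5 × 0.770261 = 9.6283
barley: 13.0 × (249.52/189.08) = 13.0 × 1.319653 = 17.1555
maize: 4.6 × (344.30/244.67) = 4.6 × 1.407202 = 6.4731
soybeans: 33.6 × (378.87/443.84) = 33.6 × 0.853618 = 28.6816
aluminium: 36.3 × (2299.64/1608.31) = 36.3 × 1.429849 = 51.9035
Index = Σ wᵢ·(p₁ᵢ/p₀ᵢ) = 9.6283 + 17.1555 + 6.4731 + 28.6816 + 51.9035 = 113.8420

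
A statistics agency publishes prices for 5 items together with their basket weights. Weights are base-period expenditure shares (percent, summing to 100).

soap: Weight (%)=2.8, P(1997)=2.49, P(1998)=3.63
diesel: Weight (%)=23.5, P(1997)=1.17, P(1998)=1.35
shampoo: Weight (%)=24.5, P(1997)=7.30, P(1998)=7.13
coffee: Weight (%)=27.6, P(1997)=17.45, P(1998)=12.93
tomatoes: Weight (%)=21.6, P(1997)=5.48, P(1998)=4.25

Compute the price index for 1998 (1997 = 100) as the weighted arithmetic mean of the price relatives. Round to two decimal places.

92.33

soap: 2.8 × (3.63/2.49) = 2.8 × 1.457831 = 4.0819
diesel: 23.5 × (1.35/1.17) = 23.5 × 1.153846 = 27.1154
shampoo: 24.5 × (7.13/7.30) = 24.5 × 0.976712 = 23.9295
coffee: 27.6 × (12.93/17.45) = 27.6 × 0.740974 = 20.4509
tomatoes: 21.6 × (4.25/5.48) = 21.6 × 0.775547 = 16.7518
Index = Σ wᵢ·(p₁ᵢ/p₀ᵢ) = 4.0819 + 27.1154 + 23.9295 + 20.4509 + 16.7518 = 92.3295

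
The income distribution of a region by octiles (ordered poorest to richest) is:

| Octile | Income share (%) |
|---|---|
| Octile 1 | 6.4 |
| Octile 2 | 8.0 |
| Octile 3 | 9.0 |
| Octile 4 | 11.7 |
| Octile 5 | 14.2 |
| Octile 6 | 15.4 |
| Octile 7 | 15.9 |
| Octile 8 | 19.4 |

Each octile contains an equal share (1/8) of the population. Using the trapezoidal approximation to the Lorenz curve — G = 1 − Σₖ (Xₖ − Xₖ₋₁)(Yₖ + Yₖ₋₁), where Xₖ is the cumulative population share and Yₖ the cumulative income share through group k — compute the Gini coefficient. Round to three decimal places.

0.190

Cumulative income shares Yₖ: 0.0640, 0.1440, 0.2340, 0.3510, 0.4930, 0.6470, 0.8060, 1.0000
Σ (Xₖ−Xₖ₋₁)(Yₖ+Yₖ₋₁) = (1/8)(0.0640+0.0000) + (1/8)(0.1440+0.0640) + (1/8)(0.2340+0.1440) + (1/8)(0.3510+0.2340) + (1/8)(0.4930+0.3510) + (1/8)(0.6470+0.4930) + (1/8)(0.8060+0.6470) + (1/8)(1.0000+0.8060)
  = 0.0080 + 0.0260 + 0.0473 + 0.0731 + 0.1055 + 0.1425 + 0.1816 + 0.2258 = 0.8097
G = 1 − 0.8097 = 0.1903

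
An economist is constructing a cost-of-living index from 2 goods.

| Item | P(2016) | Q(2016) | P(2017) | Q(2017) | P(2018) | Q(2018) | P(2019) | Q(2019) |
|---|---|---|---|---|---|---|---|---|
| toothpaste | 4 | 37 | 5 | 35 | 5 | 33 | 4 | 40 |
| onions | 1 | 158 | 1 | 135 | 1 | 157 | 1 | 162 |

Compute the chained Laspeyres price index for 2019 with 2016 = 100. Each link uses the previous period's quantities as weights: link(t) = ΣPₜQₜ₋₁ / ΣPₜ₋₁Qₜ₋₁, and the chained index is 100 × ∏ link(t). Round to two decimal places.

100.60

Link 2016→2017:
ΣP(2017)Q(2016) = 5×37 + 1×158 = 185 + 158 = 343
ΣP(2016)Q(2016) = 4×37 + 1×158 = 148 + 158 = 306
link = 343/306 = 1.120915
Link 2017→2018:
ΣP(2018)Q(2017) = 5×35 + 1×135 = 175 + 135 = 310
ΣP(2017)Q(2017) = 5×35 + 1×135 = 175 + 135 = 310
link = 310/310 = 1.000000
Link 2018→2019:
ΣP(2019)Q(2018) = 4×33 + 1×157 = 132 + 157 = 289
ΣP(2018)Q(2018) = 5×33 + 1×157 = 165 + 157 = 322
link = 289/322 = 0.897516
Chained index = 100 × 1.120915 × 1.000000 × 0.897516 = 100.6039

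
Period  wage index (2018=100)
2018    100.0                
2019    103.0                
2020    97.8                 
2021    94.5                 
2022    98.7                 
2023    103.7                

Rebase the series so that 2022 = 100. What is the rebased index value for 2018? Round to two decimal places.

101.32

Rebased(2018) = 100.0 / 98.7 × 100 = 101.3171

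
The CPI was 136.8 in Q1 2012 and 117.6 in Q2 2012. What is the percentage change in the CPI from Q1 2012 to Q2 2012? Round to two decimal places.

-14.04%

Change = (117.6 − 136.8) / 136.8 × 100
       = -19.2 / 136.8 × 100 = -14.0351%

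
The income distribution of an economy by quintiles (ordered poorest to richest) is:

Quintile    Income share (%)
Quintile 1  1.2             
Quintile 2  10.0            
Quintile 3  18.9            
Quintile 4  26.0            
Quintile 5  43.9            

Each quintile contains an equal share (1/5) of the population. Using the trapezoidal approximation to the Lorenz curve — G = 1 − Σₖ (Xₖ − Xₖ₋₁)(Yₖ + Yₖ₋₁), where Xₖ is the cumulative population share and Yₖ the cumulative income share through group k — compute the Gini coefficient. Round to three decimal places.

0.406

Cumulative income shares Yₖ: 0.0120, 0.1120, 0.3010, 0.5610, 1.0000
Σ (Xₖ−Xₖ₋₁)(Yₖ+Yₖ₋₁) = (1/5)(0.0120+0.0000) + (1/5)(0.1120+0.0120) + (1/5)(0.3010+0.1120) + (1/5)(0.5610+0.3010) + (1/5)(1.0000+0.5610)
  = 0.0024 + 0.0248 + 0.0826 + 0.1724 + 0.3122 = 0.5944
G = 1 − 0.5944 = 0.4056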